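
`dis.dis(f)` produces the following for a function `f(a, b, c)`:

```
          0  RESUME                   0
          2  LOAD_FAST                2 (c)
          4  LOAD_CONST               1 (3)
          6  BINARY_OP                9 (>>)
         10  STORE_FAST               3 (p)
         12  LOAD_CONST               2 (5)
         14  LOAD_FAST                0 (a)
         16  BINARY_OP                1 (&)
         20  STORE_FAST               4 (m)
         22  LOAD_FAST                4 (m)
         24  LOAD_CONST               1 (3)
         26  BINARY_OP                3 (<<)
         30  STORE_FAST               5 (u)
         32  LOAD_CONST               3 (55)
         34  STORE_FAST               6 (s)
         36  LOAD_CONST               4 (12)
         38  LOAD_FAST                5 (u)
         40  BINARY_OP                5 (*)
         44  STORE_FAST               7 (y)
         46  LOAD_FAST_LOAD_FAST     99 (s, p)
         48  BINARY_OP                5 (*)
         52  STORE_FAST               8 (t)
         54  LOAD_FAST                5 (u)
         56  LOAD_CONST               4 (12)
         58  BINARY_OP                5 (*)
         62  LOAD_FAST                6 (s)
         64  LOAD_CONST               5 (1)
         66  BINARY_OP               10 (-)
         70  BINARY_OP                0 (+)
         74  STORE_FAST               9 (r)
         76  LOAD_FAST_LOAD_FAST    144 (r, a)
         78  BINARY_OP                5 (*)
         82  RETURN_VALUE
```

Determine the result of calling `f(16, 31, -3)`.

864

LOAD_FAST c → push -3. Stack: [-3]
LOAD_CONST → push 3. Stack: [-3, 3]
BINARY_OP >> → -3 >> 3 = -1. Stack: [-1]
STORE_FAST p → p=-1. Stack: []
LOAD_CONST → push 5. Stack: [5]
LOAD_FAST a → push 16. Stack: [5, 16]
BINARY_OP & → 5 & 16 = 0. Stack: [0]
STORE_FAST m → m=0. Stack: []
LOAD_FAST m → push 0. Stack: [0]
LOAD_CONST → push 3. Stack: [0, 3]
BINARY_OP << → 0 << 3 = 0. Stack: [0]
STORE_FAST u → u=0. Stack: []
LOAD_CONST → push 55. Stack: [55]
STORE_FAST s → s=55. Stack: []
LOAD_CONST → push 12. Stack: [12]
LOAD_FAST u → push 0. Stack: [12, 0]
BINARY_OP * → 12 * 0 = 0. Stack: [0]
STORE_FAST y → y=0. Stack: []
LOAD_FAST_LOAD_FAST s,p → push 55,-1. Stack: [55, -1]
BINARY_OP * → 55 * -1 = -55. Stack: [-55]
STORE_FAST t → t=-55. Stack: []
LOAD_FAST u → push 0. Stack: [0]
LOAD_CONST → push 12. Stack: [0, 12]
BINARY_OP * → 0 * 12 = 0. Stack: [0]
LOAD_FAST s → push 55. Stack: [0, 55]
LOAD_CONST → push 1. Stack: [0, 55, 1]
BINARY_OP - → 55 - 1 = 54. Stack: [0, 54]
BINARY_OP + → 0 + 54 = 54. Stack: [54]
STORE_FAST r → r=54. Stack: []
LOAD_FAST_LOAD_FAST r,a → push 54,16. Stack: [54, 16]
BINARY_OP * → 54 * 16 = 864. Stack: [864]
RETURN_VALUE → return 864.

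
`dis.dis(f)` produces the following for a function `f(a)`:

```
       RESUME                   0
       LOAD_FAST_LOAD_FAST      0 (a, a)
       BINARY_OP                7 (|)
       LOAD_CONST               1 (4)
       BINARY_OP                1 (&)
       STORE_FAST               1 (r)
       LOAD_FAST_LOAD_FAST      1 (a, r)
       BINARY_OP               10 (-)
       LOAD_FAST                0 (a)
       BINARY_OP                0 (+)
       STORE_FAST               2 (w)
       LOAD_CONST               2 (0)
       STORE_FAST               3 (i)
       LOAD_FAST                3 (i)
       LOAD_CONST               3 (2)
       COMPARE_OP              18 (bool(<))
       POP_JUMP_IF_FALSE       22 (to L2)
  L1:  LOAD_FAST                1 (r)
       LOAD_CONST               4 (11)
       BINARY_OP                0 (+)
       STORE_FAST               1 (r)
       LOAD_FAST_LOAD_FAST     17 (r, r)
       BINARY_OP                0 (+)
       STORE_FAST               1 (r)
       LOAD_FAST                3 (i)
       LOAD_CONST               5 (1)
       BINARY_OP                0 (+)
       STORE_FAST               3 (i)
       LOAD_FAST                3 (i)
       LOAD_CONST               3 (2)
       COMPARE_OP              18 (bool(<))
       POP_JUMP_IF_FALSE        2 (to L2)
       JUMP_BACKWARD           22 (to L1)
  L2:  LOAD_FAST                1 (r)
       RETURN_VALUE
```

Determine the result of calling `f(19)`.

66

LOAD_FAST_LOAD_FAST a,a → push 19,19. Stack: [19, 19]
BINARY_OP | → 19 | 19 = 19. Stack: [19]
LOAD_CONST → push 4. Stack: [19, 4]
BINARY_OP & → 19 & 4 = 0. Stack: [0]
STORE_FAST r → r=0. Stack: []
LOAD_FAST_LOAD_FAST a,r → push 19,0. Stack: [19, 0]
BINARY_OP - → 19 - 0 = 19. Stack: [19]
LOAD_FAST a → push 19. Stack: [19, 19]
BINARY_OP + → 19 + 19 = 38. Stack: [38]
STORE_FAST w → w=38. Stack: []
LOAD_CONST → push 0. Stack: [0]
STORE_FAST i → i=0. Stack: []
LOAD_FAST i → push 0. Stack: [0]
LOAD_CONST → push 2. Stack: [0, 2]
COMPARE_OP bool(<) → 0 vs 2 = True. Stack: [True]
POP_JUMP_IF_FALSE → pop True; no jump. Stack: []
LOAD_FAST r → push 0. Stack: [0]
LOAD_CONST → push 11. Stack: [0, 11]
BINARY_OP + → 0 + 11 = 11. Stack: [11]
STORE_FAST r → r=11. Stack: []
LOAD_FAST_LOAD_FAST r,r → push 11,11. Stack: [11, 11]
BINARY_OP + → 11 + 11 = 22. Stack: [22]
STORE_FAST r → r=22. Stack: []
LOAD_FAST i → push 0. Stack: [0]
LOAD_CONST → push 1. Stack: [0, 1]
BINARY_OP + → 0 + 1 = 1. Stack: [1]
STORE_FAST i → i=1. Stack: []
LOAD_FAST i → push 1. Stack: [1]
LOAD_CONST → push 2. Stack: [1, 2]
COMPARE_OP bool(<) → 1 vs 2 = True. Stack: [True]
POP_JUMP_IF_FALSE → pop True; no jump. Stack: []
LOAD_FAST r → push 22. Stack: [22]
LOAD_CONST → push 11. Stack: [22, 11]
BINARY_OP + → 22 + 11 = 33. Stack: [33]
STORE_FAST r → r=33. Stack: []
LOAD_FAST_LOAD_FAST r,r → push 33,33. Stack: [33, 33]
BINARY_OP + → 33 + 33 = 66. Stack: [66]
STORE_FAST r → r=66. Stack: []
LOAD_FAST i → push 1. Stack: [1]
LOAD_CONST → push 1. Stack: [1, 1]
BINARY_OP + → 1 + 1 = 2. Stack: [2]
STORE_FAST i → i=2. Stack: []
LOAD_FAST i → push 2. Stack: [2]
LOAD_CONST → push 2. Stack: [2, 2]
COMPARE_OP bool(<) → 2 vs 2 = False. Stack: [False]
POP_JUMP_IF_FALSE → pop False; jump. Stack: []
LOAD_FAST r → push 66. Stack: [66]
RETURN_VALUE → return 66.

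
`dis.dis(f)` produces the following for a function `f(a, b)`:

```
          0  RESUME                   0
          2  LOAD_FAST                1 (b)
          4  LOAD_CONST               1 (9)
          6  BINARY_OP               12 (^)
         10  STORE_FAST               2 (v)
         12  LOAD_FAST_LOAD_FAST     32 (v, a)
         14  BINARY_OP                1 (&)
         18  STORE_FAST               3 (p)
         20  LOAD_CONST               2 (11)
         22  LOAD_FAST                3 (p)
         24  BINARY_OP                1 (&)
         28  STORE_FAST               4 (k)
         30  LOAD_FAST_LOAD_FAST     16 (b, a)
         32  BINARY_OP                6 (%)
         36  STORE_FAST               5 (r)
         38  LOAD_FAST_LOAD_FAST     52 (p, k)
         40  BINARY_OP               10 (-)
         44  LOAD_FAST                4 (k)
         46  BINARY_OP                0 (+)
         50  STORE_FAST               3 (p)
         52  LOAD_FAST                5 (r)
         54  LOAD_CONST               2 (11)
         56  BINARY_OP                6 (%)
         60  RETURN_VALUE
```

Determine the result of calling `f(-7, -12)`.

LOAD_FAST b → push -12. Stack: [-12]
LOAD_CONST → push 9. Stack: [-12, 9]
BINARY_OP ^ → -12 ^ 9 = -3. Stack: [-3]
STORE_FAST v → v=-3. Stack: []
LOAD_FAST_LOAD_FAST v,a → push -3,-7. Stack: [-3, -7]
BINARY_OP & → -3 & -7 = -7. Stack: [-7]
STORE_FAST p → p=-7. Stack: []
LOAD_CONST → push 11. Stack: [11]
LOAD_FAST p → push -7. Stack: [11, -7]
BINARY_OP & → 11 & -7 = 9. Stack: [9]
STORE_FAST k → k=9. Stack: []
LOAD_FAST_LOAD_FAST b,a → push -12,-7. Stack: [-12, -7]
BINARY_OP % → -12 % -7 = -5. Stack: [-5]
STORE_FAST r → r=-5. Stack: []
LOAD_FAST_LOAD_FAST p,k → push -7,9. Stack: [-7, 9]
BINARY_OP - → -7 - 9 = -16. Stack: [-16]
LOAD_FAST k → push 9. Stack: [-16, 9]
BINARY_OP + → -16 + 9 = -7. Stack: [-7]
STORE_FAST p → p=-7. Stack: []
LOAD_FAST r → push -5. Stack: [-5]
LOAD_CONST → push 11. Stack: [-5, 11]
BINARY_OP % → -5 % 11 = 6. Stack: [6]
RETURN_VALUE → return 6.

6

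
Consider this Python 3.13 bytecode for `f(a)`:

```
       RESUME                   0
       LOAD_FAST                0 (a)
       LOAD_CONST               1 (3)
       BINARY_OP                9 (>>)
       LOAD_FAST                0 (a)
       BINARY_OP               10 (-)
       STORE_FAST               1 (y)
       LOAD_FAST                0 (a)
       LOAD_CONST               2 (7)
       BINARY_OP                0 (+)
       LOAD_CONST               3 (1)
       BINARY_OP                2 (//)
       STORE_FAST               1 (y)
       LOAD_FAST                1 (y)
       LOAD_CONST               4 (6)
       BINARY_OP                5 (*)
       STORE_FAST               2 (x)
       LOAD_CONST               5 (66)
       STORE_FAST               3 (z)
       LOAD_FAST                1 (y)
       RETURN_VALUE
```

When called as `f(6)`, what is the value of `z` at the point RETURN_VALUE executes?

66

LOAD_FAST a → push 6. Stack: [6]
LOAD_CONST → push 3. Stack: [6, 3]
BINARY_OP >> → 6 >> 3 = 0. Stack: [0]
LOAD_FAST a → push 6. Stack: [0, 6]
BINARY_OP - → 0 - 6 = -6. Stack: [-6]
STORE_FAST y → y=-6. Stack: []
LOAD_FAST a → push 6. Stack: [6]
LOAD_CONST → push 7. Stack: [6, 7]
BINARY_OP + → 6 + 7 = 13. Stack: [13]
LOAD_CONST → push 1. Stack: [13, 1]
BINARY_OP // → 13 // 1 = 13. Stack: [13]
STORE_FAST y → y=13. Stack: []
LOAD_FAST y → push 13. Stack: [13]
LOAD_CONST → push 6. Stack: [13, 6]
BINARY_OP * → 13 * 6 = 78. Stack: [78]
STORE_FAST x → x=78. Stack: []
LOAD_CONST → push 66. Stack: [66]
STORE_FAST z → z=66. Stack: []
LOAD_FAST y → push 13. Stack: [13]
RETURN_VALUE → return 13.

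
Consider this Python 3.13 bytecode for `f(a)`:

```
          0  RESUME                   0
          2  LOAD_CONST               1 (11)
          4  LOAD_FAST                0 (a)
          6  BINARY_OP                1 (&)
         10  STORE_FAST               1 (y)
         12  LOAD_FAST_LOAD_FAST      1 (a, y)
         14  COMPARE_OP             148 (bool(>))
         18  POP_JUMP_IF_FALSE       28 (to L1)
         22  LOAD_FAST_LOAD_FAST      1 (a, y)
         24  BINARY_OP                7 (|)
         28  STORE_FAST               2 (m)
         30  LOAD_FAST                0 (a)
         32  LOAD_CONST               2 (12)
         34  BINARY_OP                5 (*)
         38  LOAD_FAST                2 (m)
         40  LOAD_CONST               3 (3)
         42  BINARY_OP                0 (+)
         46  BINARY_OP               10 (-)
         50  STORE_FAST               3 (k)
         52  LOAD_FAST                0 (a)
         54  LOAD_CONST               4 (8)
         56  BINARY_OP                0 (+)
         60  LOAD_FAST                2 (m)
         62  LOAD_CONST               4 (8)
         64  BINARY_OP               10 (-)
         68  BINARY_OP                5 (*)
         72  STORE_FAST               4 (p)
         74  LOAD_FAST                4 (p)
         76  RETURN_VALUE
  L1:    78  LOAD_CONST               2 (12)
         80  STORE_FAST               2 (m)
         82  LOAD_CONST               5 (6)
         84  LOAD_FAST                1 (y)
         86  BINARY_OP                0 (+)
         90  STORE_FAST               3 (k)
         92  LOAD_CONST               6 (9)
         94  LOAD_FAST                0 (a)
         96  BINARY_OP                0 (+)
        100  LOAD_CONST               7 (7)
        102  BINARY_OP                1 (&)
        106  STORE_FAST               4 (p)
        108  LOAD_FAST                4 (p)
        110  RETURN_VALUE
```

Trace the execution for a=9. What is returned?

2

LOAD_CONST → push 11. Stack: [11]
LOAD_FAST a → push 9. Stack: [11, 9]
BINARY_OP & → 11 & 9 = 9. Stack: [9]
STORE_FAST y → y=9. Stack: []
LOAD_FAST_LOAD_FAST a,y → push 9,9. Stack: [9, 9]
COMPARE_OP bool(>) → 9 vs 9 = False. Stack: [False]
POP_JUMP_IF_FALSE → pop False; jump. Stack: []
LOAD_CONST → push 12. Stack: [12]
STORE_FAST m → m=12. Stack: []
LOAD_CONST → push 6. Stack: [6]
LOAD_FAST y → push 9. Stack: [6, 9]
BINARY_OP + → 6 + 9 = 15. Stack: [15]
STORE_FAST k → k=15. Stack: []
LOAD_CONST → push 9. Stack: [9]
LOAD_FAST a → push 9. Stack: [9, 9]
BINARY_OP + → 9 + 9 = 18. Stack: [18]
LOAD_CONST → push 7. Stack: [18, 7]
BINARY_OP & → 18 & 7 = 2. Stack: [2]
STORE_FAST p → p=2. Stack: []
LOAD_FAST p → push 2. Stack: [2]
RETURN_VALUE → return 2.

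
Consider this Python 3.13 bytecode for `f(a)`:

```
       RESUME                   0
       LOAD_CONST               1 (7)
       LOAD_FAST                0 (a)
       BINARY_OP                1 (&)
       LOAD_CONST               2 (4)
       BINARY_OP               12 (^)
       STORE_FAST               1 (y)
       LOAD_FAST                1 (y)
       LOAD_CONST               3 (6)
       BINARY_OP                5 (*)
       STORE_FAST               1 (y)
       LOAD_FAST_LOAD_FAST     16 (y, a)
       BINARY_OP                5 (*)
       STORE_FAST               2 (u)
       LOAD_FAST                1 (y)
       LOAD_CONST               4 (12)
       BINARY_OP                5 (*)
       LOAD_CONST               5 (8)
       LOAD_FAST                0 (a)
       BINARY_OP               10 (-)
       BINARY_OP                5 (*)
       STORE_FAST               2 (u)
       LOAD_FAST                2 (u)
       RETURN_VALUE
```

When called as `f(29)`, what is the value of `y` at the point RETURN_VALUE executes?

6

LOAD_CONST → push 7. Stack: [7]
LOAD_FAST a → push 29. Stack: [7, 29]
BINARY_OP & → 7 & 29 = 5. Stack: [5]
LOAD_CONST → push 4. Stack: [5, 4]
BINARY_OP ^ → 5 ^ 4 = 1. Stack: [1]
STORE_FAST y → y=1. Stack: []
LOAD_FAST y → push 1. Stack: [1]
LOAD_CONST → push 6. Stack: [1, 6]
BINARY_OP * → 1 * 6 = 6. Stack: [6]
STORE_FAST y → y=6. Stack: []
LOAD_FAST_LOAD_FAST y,a → push 6,29. Stack: [6, 29]
BINARY_OP * → 6 * 29 = 174. Stack: [174]
STORE_FAST u → u=174. Stack: []
LOAD_FAST y → push 6. Stack: [6]
LOAD_CONST → push 12. Stack: [6, 12]
BINARY_OP * → 6 * 12 = 72. Stack: [72]
LOAD_CONST → push 8. Stack: [72, 8]
LOAD_FAST a → push 29. Stack: [72, 8, 29]
BINARY_OP - → 8 - 29 = -21. Stack: [72, -21]
BINARY_OP * → 72 * -21 = -1512. Stack: [-1512]
STORE_FAST u → u=-1512. Stack: []
LOAD_FAST u → push -1512. Stack: [-1512]
RETURN_VALUE → return -1512.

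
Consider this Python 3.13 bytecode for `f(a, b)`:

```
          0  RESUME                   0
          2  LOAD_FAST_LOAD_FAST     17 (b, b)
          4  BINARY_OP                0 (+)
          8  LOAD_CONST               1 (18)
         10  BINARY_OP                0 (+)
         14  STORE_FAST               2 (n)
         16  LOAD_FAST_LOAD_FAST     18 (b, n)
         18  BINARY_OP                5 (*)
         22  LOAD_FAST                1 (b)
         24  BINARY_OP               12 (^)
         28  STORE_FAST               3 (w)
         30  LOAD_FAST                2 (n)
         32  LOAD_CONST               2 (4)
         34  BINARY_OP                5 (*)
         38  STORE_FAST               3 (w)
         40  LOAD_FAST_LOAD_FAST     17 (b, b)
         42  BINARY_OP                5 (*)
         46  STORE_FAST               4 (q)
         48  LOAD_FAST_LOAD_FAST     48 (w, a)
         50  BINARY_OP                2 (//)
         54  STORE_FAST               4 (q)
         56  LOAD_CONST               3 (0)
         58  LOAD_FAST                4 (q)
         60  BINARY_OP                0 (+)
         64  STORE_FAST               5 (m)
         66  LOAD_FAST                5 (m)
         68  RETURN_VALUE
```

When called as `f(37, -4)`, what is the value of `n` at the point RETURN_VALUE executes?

10

LOAD_FAST_LOAD_FAST b,b → push -4,-4. Stack: [-4, -4]
BINARY_OP + → -4 + -4 = -8. Stack: [-8]
LOAD_CONST → push 18. Stack: [-8, 18]
BINARY_OP + → -8 + 18 = 10. Stack: [10]
STORE_FAST n → n=10. Stack: []
LOAD_FAST_LOAD_FAST b,n → push -4,10. Stack: [-4, 10]
BINARY_OP * → -4 * 10 = -40. Stack: [-40]
LOAD_FAST b → push -4. Stack: [-40, -4]
BINARY_OP ^ → -40 ^ -4 = 36. Stack: [36]
STORE_FAST w → w=36. Stack: []
LOAD_FAST n → push 10. Stack: [10]
LOAD_CONST → push 4. Stack: [10, 4]
BINARY_OP * → 10 * 4 = 40. Stack: [40]
STORE_FAST w → w=40. Stack: []
LOAD_FAST_LOAD_FAST b,b → push -4,-4. Stack: [-4, -4]
BINARY_OP * → -4 * -4 = 16. Stack: [16]
STORE_FAST q → q=16. Stack: []
LOAD_FAST_LOAD_FAST w,a → push 40,37. Stack: [40, 37]
BINARY_OP // → 40 // 37 = 1. Stack: [1]
STORE_FAST q → q=1. Stack: []
LOAD_CONST → push 0. Stack: [0]
LOAD_FAST q → push 1. Stack: [0, 1]
BINARY_OP + → 0 + 1 = 1. Stack: [1]
STORE_FAST m → m=1. Stack: []
LOAD_FAST m → push 1. Stack: [1]
RETURN_VALUE → return 1.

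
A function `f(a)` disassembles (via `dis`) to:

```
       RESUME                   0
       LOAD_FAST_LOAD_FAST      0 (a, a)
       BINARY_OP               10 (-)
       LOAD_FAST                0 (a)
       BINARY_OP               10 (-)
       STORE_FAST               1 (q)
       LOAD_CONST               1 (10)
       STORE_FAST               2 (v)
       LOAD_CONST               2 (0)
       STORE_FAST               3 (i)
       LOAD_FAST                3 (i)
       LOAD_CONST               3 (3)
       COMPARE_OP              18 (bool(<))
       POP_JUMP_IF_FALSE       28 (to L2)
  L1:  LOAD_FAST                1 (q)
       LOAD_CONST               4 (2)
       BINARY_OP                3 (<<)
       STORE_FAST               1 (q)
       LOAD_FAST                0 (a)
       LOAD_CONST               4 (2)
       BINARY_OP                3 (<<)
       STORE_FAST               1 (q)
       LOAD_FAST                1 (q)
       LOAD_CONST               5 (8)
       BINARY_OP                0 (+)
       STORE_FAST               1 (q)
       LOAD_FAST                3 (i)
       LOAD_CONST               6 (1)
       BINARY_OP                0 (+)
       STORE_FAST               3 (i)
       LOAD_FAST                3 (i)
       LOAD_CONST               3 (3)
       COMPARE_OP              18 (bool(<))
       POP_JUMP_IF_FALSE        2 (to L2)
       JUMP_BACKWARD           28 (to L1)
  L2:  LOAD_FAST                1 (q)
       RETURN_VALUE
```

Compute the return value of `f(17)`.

LOAD_FAST_LOAD_FAST a,a → push 17,17
BINARY_OP - → 17 - 17 = 0
LOAD_FAST a → push 17
BINARY_OP - → 0 - 17 = -17
STORE_FAST q → q=-17
LOAD_CONST → push 10
STORE_FAST v → v=10
LOAD_CONST → push 0
STORE_FAST i → i=0
LOAD_FAST i → push 0
LOAD_CONST → push 3
COMPARE_OP bool(<) → 0 vs 3 = True
POP_JUMP_IF_FALSE → pop True; no jump
LOAD_FAST q → push -17
LOAD_CONST → push 2
BINARY_OP << → -17 << 2 = -68
STORE_FAST q → q=-68
LOAD_FAST a → push 17
LOAD_CONST → push 2
BINARY_OP << → 17 << 2 = 68
STORE_FAST q → q=68
LOAD_FAST q → push 68
LOAD_CONST → push 8
BINARY_OP + → 68 + 8 = 76
STORE_FAST q → q=76
LOAD_FAST i → push 0
LOAD_CONST → push 1
BINARY_OP + → 0 + 1 = 1
STORE_FAST i → i=1
LOAD_FAST i → push 1
LOAD_CONST → push 3
COMPARE_OP bool(<) → 1 vs 3 = True
POP_JUMP_IF_FALSE → pop True; no jump
LOAD_FAST q → push 76
LOAD_CONST → push 2
BINARY_OP << → 76 << 2 = 304
STORE_FAST q → q=304
LOAD_FAST a → push 17
LOAD_CONST → push 2
BINARY_OP << → 17 << 2 = 68
STORE_FAST q → q=68
LOAD_FAST q → push 68
LOAD_CONST → push 8
BINARY_OP + → 68 + 8 = 76
STORE_FAST q → q=76
LOAD_FAST i → push 1
LOAD_CONST → push 1
BINARY_OP + → 1 + 1 = 2
STORE_FAST i → i=2
LOAD_FAST i → push 2
LOAD_CONST → push 3
COMPARE_OP bool(<) → 2 vs 3 = True
POP_JUMP_IF_FALSE → pop True; no jump
LOAD_FAST q → push 76
LOAD_CONST → push 2
BINARY_OP << → 76 << 2 = 304
STORE_FAST q → q=304
LOAD_FAST a → push 17
LOAD_CONST → push 2
BINARY_OP << → 17 << 2 = 68
STORE_FAST q → q=68
LOAD_FAST q → push 68
LOAD_CONST → push 8
BINARY_OP + → 68 + 8 = 76
STORE_FAST q → q=76
LOAD_FAST i → push 2
LOAD_CONST → push 1
BINARY_OP + → 2 + 1 = 3
STORE_FAST i → i=3
LOAD_FAST i → push 3
LOAD_CONST → push 3
COMPARE_OP bool(<) → 3 vs 3 = False
POP_JUMP_IF_FALSE → pop False; jump
LOAD_FAST q → push 76
RETURN_VALUE → return 76.

76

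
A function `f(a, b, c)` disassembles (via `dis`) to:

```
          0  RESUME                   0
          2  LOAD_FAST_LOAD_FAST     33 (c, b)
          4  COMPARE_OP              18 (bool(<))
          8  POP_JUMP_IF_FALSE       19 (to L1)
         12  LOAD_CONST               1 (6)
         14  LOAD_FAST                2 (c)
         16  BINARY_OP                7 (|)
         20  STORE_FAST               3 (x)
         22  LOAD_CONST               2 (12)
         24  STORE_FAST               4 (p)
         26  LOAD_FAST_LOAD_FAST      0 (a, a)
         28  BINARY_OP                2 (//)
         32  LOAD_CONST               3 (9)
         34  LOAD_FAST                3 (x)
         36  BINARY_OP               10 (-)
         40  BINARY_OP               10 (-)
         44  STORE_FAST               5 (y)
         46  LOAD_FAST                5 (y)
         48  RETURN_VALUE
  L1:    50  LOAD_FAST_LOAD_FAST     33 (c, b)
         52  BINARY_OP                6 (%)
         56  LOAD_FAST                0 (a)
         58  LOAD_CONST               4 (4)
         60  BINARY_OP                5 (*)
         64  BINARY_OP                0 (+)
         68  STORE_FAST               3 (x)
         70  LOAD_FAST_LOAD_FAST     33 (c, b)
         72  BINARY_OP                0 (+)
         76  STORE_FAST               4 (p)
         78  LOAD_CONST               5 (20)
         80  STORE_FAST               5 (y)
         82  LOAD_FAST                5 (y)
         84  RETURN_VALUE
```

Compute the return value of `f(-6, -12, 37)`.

LOAD_FAST_LOAD_FAST c,b → push 37,-12. Stack: [37, -12]
COMPARE_OP bool(<) → 37 vs -12 = False. Stack: [False]
POP_JUMP_IF_FALSE → pop False; jump. Stack: []
LOAD_FAST_LOAD_FAST c,b → push 37,-12. Stack: [37, -12]
BINARY_OP % → 37 % -12 = -11. Stack: [-11]
LOAD_FAST a → push -6. Stack: [-11, -6]
LOAD_CONST → push 4. Stack: [-11, -6, 4]
BINARY_OP * → -6 * 4 = -24. Stack: [-11, -24]
BINARY_OP + → -11 + -24 = -35. Stack: [-35]
STORE_FAST x → x=-35. Stack: []
LOAD_FAST_LOAD_FAST c,b → push 37,-12. Stack: [37, -12]
BINARY_OP + → 37 + -12 = 25. Stack: [25]
STORE_FAST p → p=25. Stack: []
LOAD_CONST → push 20. Stack: [20]
STORE_FAST y → y=20. Stack: []
LOAD_FAST y → push 20. Stack: [20]
RETURN_VALUE → return 20.

20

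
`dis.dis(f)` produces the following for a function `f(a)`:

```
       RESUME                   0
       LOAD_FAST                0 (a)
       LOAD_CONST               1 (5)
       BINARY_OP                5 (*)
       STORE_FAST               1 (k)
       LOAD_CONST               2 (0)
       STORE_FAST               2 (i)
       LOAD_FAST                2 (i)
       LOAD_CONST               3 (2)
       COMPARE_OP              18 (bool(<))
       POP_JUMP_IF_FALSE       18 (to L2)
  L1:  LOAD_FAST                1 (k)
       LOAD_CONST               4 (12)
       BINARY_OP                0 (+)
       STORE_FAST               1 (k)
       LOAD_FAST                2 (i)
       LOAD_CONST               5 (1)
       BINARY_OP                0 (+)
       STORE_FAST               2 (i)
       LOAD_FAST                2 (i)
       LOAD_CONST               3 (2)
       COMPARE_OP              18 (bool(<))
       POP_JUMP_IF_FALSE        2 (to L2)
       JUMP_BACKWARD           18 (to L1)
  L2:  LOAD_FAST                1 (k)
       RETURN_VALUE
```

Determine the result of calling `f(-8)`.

LOAD_FAST a → push -8. Stack: [-8]
LOAD_CONST → push 5. Stack: [-8, 5]
BINARY_OP * → -8 * 5 = -40. Stack: [-40]
STORE_FAST k → k=-40. Stack: []
LOAD_CONST → push 0. Stack: [0]
STORE_FAST i → i=0. Stack: []
LOAD_FAST i → push 0. Stack: [0]
LOAD_CONST → push 2. Stack: [0, 2]
COMPARE_OP bool(<) → 0 vs 2 = True. Stack: [True]
POP_JUMP_IF_FALSE → pop True; no jump. Stack: []
LOAD_FAST k → push -40. Stack: [-40]
LOAD_CONST → push 12. Stack: [-40, 12]
BINARY_OP + → -40 + 12 = -28. Stack: [-28]
STORE_FAST k → k=-28. Stack: []
LOAD_FAST i → push 0. Stack: [0]
LOAD_CONST → push 1. Stack: [0, 1]
BINARY_OP + → 0 + 1 = 1. Stack: [1]
STORE_FAST i → i=1. Stack: []
LOAD_FAST i → push 1. Stack: [1]
LOAD_CONST → push 2. Stack: [1, 2]
COMPARE_OP bool(<) → 1 vs 2 = True. Stack: [True]
POP_JUMP_IF_FALSE → pop True; no jump. Stack: []
LOAD_FAST k → push -28. Stack: [-28]
LOAD_CONST → push 12. Stack: [-28, 12]
BINARY_OP + → -28 + 12 = -16. Stack: [-16]
STORE_FAST k → k=-16. Stack: []
LOAD_FAST i → push 1. Stack: [1]
LOAD_CONST → push 1. Stack: [1, 1]
BINARY_OP + → 1 + 1 = 2. Stack: [2]
STORE_FAST i → i=2. Stack: []
LOAD_FAST i → push 2. Stack: [2]
LOAD_CONST → push 2. Stack: [2, 2]
COMPARE_OP bool(<) → 2 vs 2 = False. Stack: [False]
POP_JUMP_IF_FALSE → pop False; jump. Stack: []
LOAD_FAST k → push -16. Stack: [-16]
RETURN_VALUE → return -16.

-16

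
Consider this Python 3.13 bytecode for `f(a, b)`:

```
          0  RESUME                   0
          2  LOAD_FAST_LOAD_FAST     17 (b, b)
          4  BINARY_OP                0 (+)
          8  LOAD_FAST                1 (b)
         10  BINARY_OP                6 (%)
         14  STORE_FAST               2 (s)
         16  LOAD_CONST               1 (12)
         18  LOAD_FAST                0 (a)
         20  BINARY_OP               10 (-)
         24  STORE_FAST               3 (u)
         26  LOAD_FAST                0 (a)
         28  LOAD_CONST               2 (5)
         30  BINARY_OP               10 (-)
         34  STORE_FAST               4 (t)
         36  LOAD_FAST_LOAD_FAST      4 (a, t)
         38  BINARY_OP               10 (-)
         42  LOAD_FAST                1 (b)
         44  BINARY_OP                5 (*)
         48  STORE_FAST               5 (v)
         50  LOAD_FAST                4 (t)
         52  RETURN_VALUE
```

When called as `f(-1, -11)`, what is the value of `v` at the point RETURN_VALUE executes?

LOAD_FAST_LOAD_FAST b,b → push -11,-11. Stack: [-11, -11]
BINARY_OP + → -11 + -11 = -22. Stack: [-22]
LOAD_FAST b → push -11. Stack: [-22, -11]
BINARY_OP % → -22 % -11 = 0. Stack: [0]
STORE_FAST s → s=0. Stack: []
LOAD_CONST → push 12. Stack: [12]
LOAD_FAST a → push -1. Stack: [12, -1]
BINARY_OP - → 12 - -1 = 13. Stack: [13]
STORE_FAST u → u=13. Stack: []
LOAD_FAST a → push -1. Stack: [-1]
LOAD_CONST → push 5. Stack: [-1, 5]
BINARY_OP - → -1 - 5 = -6. Stack: [-6]
STORE_FAST t → t=-6. Stack: []
LOAD_FAST_LOAD_FAST a,t → push -1,-6. Stack: [-1, -6]
BINARY_OP - → -1 - -6 = 5. Stack: [5]
LOAD_FAST b → push -11. Stack: [5, -11]
BINARY_OP * → 5 * -11 = -55. Stack: [-55]
STORE_FAST v → v=-55. Stack: []
LOAD_FAST t → push -6. Stack: [-6]
RETURN_VALUE → return -6.

-55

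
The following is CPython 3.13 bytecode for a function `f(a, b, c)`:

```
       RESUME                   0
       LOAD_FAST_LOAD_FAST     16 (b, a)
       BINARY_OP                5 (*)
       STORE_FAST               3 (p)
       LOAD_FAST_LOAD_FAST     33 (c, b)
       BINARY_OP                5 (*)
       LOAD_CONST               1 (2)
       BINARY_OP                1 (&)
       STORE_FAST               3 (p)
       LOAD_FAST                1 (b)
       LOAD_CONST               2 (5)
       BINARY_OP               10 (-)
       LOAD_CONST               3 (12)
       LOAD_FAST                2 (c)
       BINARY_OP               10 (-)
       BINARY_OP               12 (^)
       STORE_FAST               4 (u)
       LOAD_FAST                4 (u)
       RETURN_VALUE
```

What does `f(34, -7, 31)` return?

LOAD_FAST_LOAD_FAST b,a → push -7,34. Stack: [-7, 34]
BINARY_OP * → -7 * 34 = -238. Stack: [-238]
STORE_FAST p → p=-238. Stack: []
LOAD_FAST_LOAD_FAST c,b → push 31,-7. Stack: [31, -7]
BINARY_OP * → 31 * -7 = -217. Stack: [-217]
LOAD_CONST → push 2. Stack: [-217, 2]
BINARY_OP & → -217 & 2 = 2. Stack: [2]
STORE_FAST p → p=2. Stack: []
LOAD_FAST b → push -7. Stack: [-7]
LOAD_CONST → push 5. Stack: [-7, 5]
BINARY_OP - → -7 - 5 = -12. Stack: [-12]
LOAD_CONST → push 12. Stack: [-12, 12]
LOAD_FAST c → push 31. Stack: [-12, 12, 31]
BINARY_OP - → 12 - 31 = -19. Stack: [-12, -19]
BINARY_OP ^ → -12 ^ -19 = 25. Stack: [25]
STORE_FAST u → u=25. Stack: []
LOAD_FAST u → push 25. Stack: [25]
RETURN_VALUE → return 25.

25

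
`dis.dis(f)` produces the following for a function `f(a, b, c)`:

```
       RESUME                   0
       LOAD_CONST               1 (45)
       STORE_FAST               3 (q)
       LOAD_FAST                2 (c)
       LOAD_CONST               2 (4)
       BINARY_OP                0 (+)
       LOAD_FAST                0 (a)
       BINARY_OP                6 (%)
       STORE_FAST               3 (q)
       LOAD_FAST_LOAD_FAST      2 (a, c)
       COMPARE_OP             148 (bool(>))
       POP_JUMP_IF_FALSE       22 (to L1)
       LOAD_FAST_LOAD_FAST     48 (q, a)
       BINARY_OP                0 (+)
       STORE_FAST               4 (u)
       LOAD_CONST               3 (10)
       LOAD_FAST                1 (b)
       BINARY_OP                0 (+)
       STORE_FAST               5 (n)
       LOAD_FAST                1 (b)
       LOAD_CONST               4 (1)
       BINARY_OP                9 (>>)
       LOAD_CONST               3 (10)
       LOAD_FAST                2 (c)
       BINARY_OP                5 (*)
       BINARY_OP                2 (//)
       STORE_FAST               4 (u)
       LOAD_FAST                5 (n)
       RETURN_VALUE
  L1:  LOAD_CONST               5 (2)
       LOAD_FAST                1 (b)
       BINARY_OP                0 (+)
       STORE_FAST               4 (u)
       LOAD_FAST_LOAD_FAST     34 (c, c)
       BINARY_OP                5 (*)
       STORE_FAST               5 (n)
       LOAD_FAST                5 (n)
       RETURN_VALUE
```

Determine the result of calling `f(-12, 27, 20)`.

400

LOAD_CONST → push 45. Stack: [45]
STORE_FAST q → q=45. Stack: []
LOAD_FAST c → push 20. Stack: [20]
LOAD_CONST → push 4. Stack: [20, 4]
BINARY_OP + → 20 + 4 = 24. Stack: [24]
LOAD_FAST a → push -12. Stack: [24, -12]
BINARY_OP % → 24 % -12 = 0. Stack: [0]
STORE_FAST q → q=0. Stack: []
LOAD_FAST_LOAD_FAST a,c → push -12,20. Stack: [-12, 20]
COMPARE_OP bool(>) → -12 vs 20 = False. Stack: [False]
POP_JUMP_IF_FALSE → pop False; jump. Stack: []
LOAD_CONST → push 2. Stack: [2]
LOAD_FAST b → push 27. Stack: [2, 27]
BINARY_OP + → 2 + 27 = 29. Stack: [29]
STORE_FAST u → u=29. Stack: []
LOAD_FAST_LOAD_FAST c,c → push 20,20. Stack: [20, 20]
BINARY_OP * → 20 * 20 = 400. Stack: [400]
STORE_FAST n → n=400. Stack: []
LOAD_FAST n → push 400. Stack: [400]
RETURN_VALUE → return 400.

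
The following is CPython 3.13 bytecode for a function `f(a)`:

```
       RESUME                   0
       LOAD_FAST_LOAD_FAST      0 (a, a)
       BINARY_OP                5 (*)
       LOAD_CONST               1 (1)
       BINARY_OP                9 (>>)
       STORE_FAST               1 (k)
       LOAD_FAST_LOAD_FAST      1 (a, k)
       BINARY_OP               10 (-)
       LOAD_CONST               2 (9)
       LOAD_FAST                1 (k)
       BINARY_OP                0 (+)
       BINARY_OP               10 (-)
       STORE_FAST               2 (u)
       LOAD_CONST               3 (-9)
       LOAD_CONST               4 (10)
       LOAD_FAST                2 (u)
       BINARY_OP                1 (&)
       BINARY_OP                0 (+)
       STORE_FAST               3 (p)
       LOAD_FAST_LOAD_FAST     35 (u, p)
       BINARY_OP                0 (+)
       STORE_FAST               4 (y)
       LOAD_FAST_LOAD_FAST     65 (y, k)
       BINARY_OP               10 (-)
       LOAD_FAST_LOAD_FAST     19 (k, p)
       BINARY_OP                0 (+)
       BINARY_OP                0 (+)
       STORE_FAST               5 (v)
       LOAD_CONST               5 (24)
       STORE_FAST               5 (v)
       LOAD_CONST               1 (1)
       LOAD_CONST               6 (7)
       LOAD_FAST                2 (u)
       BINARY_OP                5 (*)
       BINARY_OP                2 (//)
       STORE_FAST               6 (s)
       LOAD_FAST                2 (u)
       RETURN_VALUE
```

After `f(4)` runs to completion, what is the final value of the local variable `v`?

24

LOAD_FAST_LOAD_FAST a,a → push 4,4. Stack: [4, 4]
BINARY_OP * → 4 * 4 = 16. Stack: [16]
LOAD_CONST → push 1. Stack: [16, 1]
BINARY_OP >> → 16 >> 1 = 8. Stack: [8]
STORE_FAST k → k=8. Stack: []
LOAD_FAST_LOAD_FAST a,k → push 4,8. Stack: [4, 8]
BINARY_OP - → 4 - 8 = -4. Stack: [-4]
LOAD_CONST → push 9. Stack: [-4, 9]
LOAD_FAST k → push 8. Stack: [-4, 9, 8]
BINARY_OP + → 9 + 8 = 17. Stack: [-4, 17]
BINARY_OP - → -4 - 17 = -21. Stack: [-21]
STORE_FAST u → u=-21. Stack: []
LOAD_CONST → push -9. Stack: [-9]
LOAD_CONST → push 10. Stack: [-9, 10]
LOAD_FAST u → push -21. Stack: [-9, 10, -21]
BINARY_OP & → 10 & -21 = 10. Stack: [-9, 10]
BINARY_OP + → -9 + 10 = 1. Stack: [1]
STORE_FAST p → p=1. Stack: []
LOAD_FAST_LOAD_FAST u,p → push -21,1. Stack: [-21, 1]
BINARY_OP + → -21 + 1 = -20. Stack: [-20]
STORE_FAST y → y=-20. Stack: []
LOAD_FAST_LOAD_FAST y,k → push -20,8. Stack: [-20, 8]
BINARY_OP - → -20 - 8 = -28. Stack: [-28]
LOAD_FAST_LOAD_FAST k,p → push 8,1. Stack: [-28, 8, 1]
BINARY_OP + → 8 + 1 = 9. Stack: [-28, 9]
BINARY_OP + → -28 + 9 = -19. Stack: [-19]
STORE_FAST v → v=-19. Stack: []
LOAD_CONST → push 24. Stack: [24]
STORE_FAST v → v=24. Stack: []
LOAD_CONST → push 1. Stack: [1]
LOAD_CONST → push 7. Stack: [1, 7]
LOAD_FAST u → push -21. Stack: [1, 7, -21]
BINARY_OP * → 7 * -21 = -147. Stack: [1, -147]
BINARY_OP // → 1 // -147 = -1. Stack: [-1]
STORE_FAST s → s=-1. Stack: []
LOAD_FAST u → push -21. Stack: [-21]
RETURN_VALUE → return -21.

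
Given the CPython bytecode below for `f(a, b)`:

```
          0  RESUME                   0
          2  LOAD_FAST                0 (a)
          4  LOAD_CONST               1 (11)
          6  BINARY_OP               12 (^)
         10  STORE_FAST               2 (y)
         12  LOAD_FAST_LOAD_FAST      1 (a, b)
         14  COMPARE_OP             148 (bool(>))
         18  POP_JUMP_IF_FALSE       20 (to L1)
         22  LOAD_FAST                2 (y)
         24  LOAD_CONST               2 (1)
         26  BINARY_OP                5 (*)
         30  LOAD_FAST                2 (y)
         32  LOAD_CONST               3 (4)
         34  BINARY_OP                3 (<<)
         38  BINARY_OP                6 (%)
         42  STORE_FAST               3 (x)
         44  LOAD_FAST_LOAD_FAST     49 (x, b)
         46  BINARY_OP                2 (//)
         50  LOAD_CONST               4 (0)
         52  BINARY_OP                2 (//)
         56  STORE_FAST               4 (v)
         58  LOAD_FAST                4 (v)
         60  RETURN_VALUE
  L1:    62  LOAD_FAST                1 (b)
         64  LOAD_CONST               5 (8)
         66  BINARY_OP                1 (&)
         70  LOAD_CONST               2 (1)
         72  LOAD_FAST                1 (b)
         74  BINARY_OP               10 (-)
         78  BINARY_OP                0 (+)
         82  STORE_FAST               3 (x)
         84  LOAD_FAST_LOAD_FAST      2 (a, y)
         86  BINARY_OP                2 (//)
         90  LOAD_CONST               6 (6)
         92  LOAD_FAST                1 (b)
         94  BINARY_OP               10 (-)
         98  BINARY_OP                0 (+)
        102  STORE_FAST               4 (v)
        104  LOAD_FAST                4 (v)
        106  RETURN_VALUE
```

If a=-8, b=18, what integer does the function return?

-12

LOAD_FAST a → push -8. Stack: [-8]
LOAD_CONST → push 11. Stack: [-8, 11]
BINARY_OP ^ → -8 ^ 11 = -13. Stack: [-13]
STORE_FAST y → y=-13. Stack: []
LOAD_FAST_LOAD_FAST a,b → push -8,18. Stack: [-8, 18]
COMPARE_OP bool(>) → -8 vs 18 = False. Stack: [False]
POP_JUMP_IF_FALSE → pop False; jump. Stack: []
LOAD_FAST b → push 18. Stack: [18]
LOAD_CONST → push 8. Stack: [18, 8]
BINARY_OP & → 18 & 8 = 0. Stack: [0]
LOAD_CONST → push 1. Stack: [0, 1]
LOAD_FAST b → push 18. Stack: [0, 1, 18]
BINARY_OP - → 1 - 18 = -17. Stack: [0, -17]
BINARY_OP + → 0 + -17 = -17. Stack: [-17]
STORE_FAST x → x=-17. Stack: []
LOAD_FAST_LOAD_FAST a,y → push -8,-13. Stack: [-8, -13]
BINARY_OP // → -8 // -13 = 0. Stack: [0]
LOAD_CONST → push 6. Stack: [0, 6]
LOAD_FAST b → push 18. Stack: [0, 6, 18]
BINARY_OP - → 6 - 18 = -12. Stack: [0, -12]
BINARY_OP + → 0 + -12 = -12. Stack: [-12]
STORE_FAST v → v=-12. Stack: []
LOAD_FAST v → push -12. Stack: [-12]
RETURN_VALUE → return -12.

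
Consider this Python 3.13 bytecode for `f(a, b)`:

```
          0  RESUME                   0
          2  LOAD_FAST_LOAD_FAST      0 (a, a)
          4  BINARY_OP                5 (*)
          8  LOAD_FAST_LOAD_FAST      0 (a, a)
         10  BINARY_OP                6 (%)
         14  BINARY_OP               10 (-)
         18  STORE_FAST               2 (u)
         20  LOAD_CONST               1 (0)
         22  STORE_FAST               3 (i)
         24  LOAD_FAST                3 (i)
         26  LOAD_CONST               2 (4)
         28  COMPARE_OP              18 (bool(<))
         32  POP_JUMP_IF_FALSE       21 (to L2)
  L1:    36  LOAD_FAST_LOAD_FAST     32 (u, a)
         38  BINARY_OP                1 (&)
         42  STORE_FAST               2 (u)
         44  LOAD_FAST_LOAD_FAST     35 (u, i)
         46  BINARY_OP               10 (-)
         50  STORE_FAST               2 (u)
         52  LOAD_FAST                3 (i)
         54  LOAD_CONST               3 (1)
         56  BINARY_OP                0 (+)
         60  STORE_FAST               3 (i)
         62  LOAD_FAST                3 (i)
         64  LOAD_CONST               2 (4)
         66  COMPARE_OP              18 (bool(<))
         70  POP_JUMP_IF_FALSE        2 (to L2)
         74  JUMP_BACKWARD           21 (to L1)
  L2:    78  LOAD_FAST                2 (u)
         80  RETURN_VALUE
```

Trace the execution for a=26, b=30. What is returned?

LOAD_FAST_LOAD_FAST a,a → push 26,26
BINARY_OP * → 26 * 26 = 676
LOAD_FAST_LOAD_FAST a,a → push 26,26
BINARY_OP % → 26 % 26 = 0
BINARY_OP - → 676 - 0 = 676
STORE_FAST u → u=676
LOAD_CONST → push 0
STORE_FAST i → i=0
LOAD_FAST i → push 0
LOAD_CONST → push 4
COMPARE_OP bool(<) → 0 vs 4 = True
POP_JUMP_IF_FALSE → pop True; no jump
LOAD_FAST_LOAD_FAST u,a → push 676,26
BINARY_OP & → 676 & 26 = 0
STORE_FAST u → u=0
LOAD_FAST_LOAD_FAST u,i → push 0,0
BINARY_OP - → 0 - 0 = 0
STORE_FAST u → u=0
LOAD_FAST i → push 0
LOAD_CONST → push 1
BINARY_OP + → 0 + 1 = 1
STORE_FAST i → i=1
LOAD_FAST i → push 1
LOAD_CONST → push 4
COMPARE_OP bool(<) → 1 vs 4 = True
POP_JUMP_IF_FALSE → pop True; no jump
LOAD_FAST_LOAD_FAST u,a → push 0,26
BINARY_OP & → 0 & 26 = 0
STORE_FAST u → u=0
LOAD_FAST_LOAD_FAST u,i → push 0,1
BINARY_OP - → 0 - 1 = -1
STORE_FAST u → u=-1
LOAD_FAST i → push 1
LOAD_CONST → push 1
BINARY_OP + → 1 + 1 = 2
STORE_FAST i → i=2
LOAD_FAST i → push 2
LOAD_CONST → push 4
COMPARE_OP bool(<) → 2 vs 4 = True
POP_JUMP_IF_FALSE → pop True; no jump
LOAD_FAST_LOAD_FAST u,a → push -1,26
BINARY_OP & → -1 & 26 = 26
STORE_FAST u → u=26
LOAD_FAST_LOAD_FAST u,i → push 26,2
BINARY_OP - → 26 - 2 = 24
STORE_FAST u → u=24
LOAD_FAST i → push 2
LOAD_CONST → push 1
BINARY_OP + → 2 + 1 = 3
STORE_FAST i → i=3
LOAD_FAST i → push 3
LOAD_CONST → push 4
COMPARE_OP bool(<) → 3 vs 4 = True
POP_JUMP_IF_FALSE → pop True; no jump
LOAD_FAST_LOAD_FAST u,a → push 24,26
BINARY_OP & → 24 & 26 = 24
STORE_FAST u → u=24
LOAD_FAST_LOAD_FAST u,i → push 24,3
BINARY_OP - → 24 - 3 = 21
STORE_FAST u → u=21
LOAD_FAST i → push 3
LOAD_CONST → push 1
BINARY_OP + → 3 + 1 = 4
STORE_FAST i → i=4
LOAD_FAST i → push 4
LOAD_CONST → push 4
COMPARE_OP bool(<) → 4 vs 4 = False
POP_JUMP_IF_FALSE → pop False; jump
LOAD_FAST u → push 21
RETURN_VALUE → return 21.

21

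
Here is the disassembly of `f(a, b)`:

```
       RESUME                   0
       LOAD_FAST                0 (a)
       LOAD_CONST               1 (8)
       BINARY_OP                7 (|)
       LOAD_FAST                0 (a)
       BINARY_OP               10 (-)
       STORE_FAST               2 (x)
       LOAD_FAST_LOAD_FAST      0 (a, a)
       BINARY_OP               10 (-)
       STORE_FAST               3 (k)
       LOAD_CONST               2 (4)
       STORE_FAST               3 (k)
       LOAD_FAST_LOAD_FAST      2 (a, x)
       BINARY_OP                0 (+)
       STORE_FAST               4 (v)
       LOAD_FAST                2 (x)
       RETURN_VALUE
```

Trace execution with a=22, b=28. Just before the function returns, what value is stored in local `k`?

LOAD_FAST a → push 22. Stack: [22]
LOAD_CONST → push 8. Stack: [22, 8]
BINARY_OP | → 22 | 8 = 30. Stack: [30]
LOAD_FAST a → push 22. Stack: [30, 22]
BINARY_OP - → 30 - 22 = 8. Stack: [8]
STORE_FAST x → x=8. Stack: []
LOAD_FAST_LOAD_FAST a,a → push 22,22. Stack: [22, 22]
BINARY_OP - → 22 - 22 = 0. Stack: [0]
STORE_FAST k → k=0. Stack: []
LOAD_CONST → push 4. Stack: [4]
STORE_FAST k → k=4. Stack: []
LOAD_FAST_LOAD_FAST a,x → push 22,8. Stack: [22, 8]
BINARY_OP + → 22 + 8 = 30. Stack: [30]
STORE_FAST v → v=30. Stack: []
LOAD_FAST x → push 8. Stack: [8]
RETURN_VALUE → return 8.

4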